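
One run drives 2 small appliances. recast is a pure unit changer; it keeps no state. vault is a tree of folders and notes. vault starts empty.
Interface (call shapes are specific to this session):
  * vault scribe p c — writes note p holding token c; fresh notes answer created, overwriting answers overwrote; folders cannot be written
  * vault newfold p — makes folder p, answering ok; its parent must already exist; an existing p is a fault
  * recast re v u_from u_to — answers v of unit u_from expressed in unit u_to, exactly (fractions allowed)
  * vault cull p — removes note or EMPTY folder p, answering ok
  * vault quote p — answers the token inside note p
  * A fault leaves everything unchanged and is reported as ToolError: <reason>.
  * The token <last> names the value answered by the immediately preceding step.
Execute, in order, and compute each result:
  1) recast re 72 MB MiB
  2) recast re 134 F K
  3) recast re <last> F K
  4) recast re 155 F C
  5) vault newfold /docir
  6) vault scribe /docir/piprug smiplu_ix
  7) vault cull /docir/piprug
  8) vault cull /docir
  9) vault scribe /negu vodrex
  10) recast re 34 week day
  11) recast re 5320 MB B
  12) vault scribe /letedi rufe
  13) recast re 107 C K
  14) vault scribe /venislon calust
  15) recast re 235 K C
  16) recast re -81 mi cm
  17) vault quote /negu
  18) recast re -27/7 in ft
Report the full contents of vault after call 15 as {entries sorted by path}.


Answer: {letedi=rufe, negu=vodrex, venislon=calust}

Derivation:
CALL recast re[v→72; u_from→MB; u_to→MiB]
RET  140625/2048
CALL recast re[v→134; u_from→F; u_to→K]
RET  19789/60
CALL recast re[v→<last>; u_from→F; u_to→K]
RET  118423/270
CALL recast re[v→155; u_from→F; u_to→C]
RET  205/3
CALL vault newfold[p→/docir]
RET  ok
CALL vault scribe[p→/docir/piprug; c→smiplu_ix]
RET  created
CALL vault cull[p→/docir/piprug]
RET  ok
CALL vault cull[p→/docir]
RET  ok
CALL vault scribe[p→/negu; c→vodrex]
RET  created
CALL recast re[v→34; u_from→week; u_to→day]
RET  238
CALL recast re[v→5320; u_from→MB; u_to→B]
RET  5320000000
CALL vault scribe[p→/letedi; c→rufe]
RET  created
CALL recast re[v→107; u_from→C; u_to→K]
RET  7603/20
CALL vault scribe[p→/venislon; c→calust]
RET  created
CALL recast re[v→235; u_from→K; u_to→C]
RET  -763/20
CALL recast re[v→-81; u_from→mi; u_to→cm]
RET  -65178432/5
CALL vault quote[p→/negu]
RET  vodrex
CALL recast re[v→-27/7; u_from→in; u_to→ft]
RET  -9/28


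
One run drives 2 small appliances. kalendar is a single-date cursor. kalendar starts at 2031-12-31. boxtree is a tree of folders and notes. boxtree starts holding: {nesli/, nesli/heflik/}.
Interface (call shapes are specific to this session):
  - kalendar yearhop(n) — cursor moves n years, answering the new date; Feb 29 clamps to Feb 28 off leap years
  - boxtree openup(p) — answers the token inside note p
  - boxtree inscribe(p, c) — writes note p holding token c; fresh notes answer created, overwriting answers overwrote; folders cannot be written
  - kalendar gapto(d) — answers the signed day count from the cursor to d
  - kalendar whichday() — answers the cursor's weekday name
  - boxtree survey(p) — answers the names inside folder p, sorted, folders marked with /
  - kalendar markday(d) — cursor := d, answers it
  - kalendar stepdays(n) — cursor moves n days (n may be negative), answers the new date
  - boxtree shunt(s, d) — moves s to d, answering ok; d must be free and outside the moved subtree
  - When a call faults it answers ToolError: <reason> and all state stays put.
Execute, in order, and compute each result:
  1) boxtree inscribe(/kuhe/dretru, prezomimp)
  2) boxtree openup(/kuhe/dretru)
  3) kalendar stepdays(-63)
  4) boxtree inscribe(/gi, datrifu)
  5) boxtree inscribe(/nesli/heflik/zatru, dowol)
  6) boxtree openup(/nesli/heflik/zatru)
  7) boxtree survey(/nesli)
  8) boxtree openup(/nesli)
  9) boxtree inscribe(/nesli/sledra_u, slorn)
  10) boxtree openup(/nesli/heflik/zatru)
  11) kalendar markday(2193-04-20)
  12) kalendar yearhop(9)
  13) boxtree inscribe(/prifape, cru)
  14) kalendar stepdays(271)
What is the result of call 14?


Calling boxtree inscribe using p='/kuhe/dretru', c='prezomimp', giving ToolError: no parent.
I use boxtree openup using p='/kuhe/dretru', giving ToolError: not found.
I use kalendar stepdays using n='-63', — result: 2031-10-29.
Invoking boxtree inscribe using p='/gi', c='datrifu', giving created.
Calling boxtree inscribe using p='/nesli/heflik/zatru', c='dowol', giving created.
I invoke boxtree openup using p='/nesli/heflik/zatru': dowol.
Next I call boxtree survey using p='/nesli', → [heflik/].
Invoking boxtree openup using p='/nesli', → ToolError: is a directory.
I use boxtree inscribe using p='/nesli/sledra_u', c='slorn', and see created.
I call boxtree openup using p='/nesli/heflik/zatru', which returns dowol.
I try kalendar markday using d='2193-04-20', giving 2193-04-20.
I use kalendar yearhop using n='9', and get 2202-04-20.
Using boxtree inscribe using p='/prifape', c='cru': created.
Calling kalendar stepdays using n='271', and see 2203-01-16.

Answer: 2203-01-16


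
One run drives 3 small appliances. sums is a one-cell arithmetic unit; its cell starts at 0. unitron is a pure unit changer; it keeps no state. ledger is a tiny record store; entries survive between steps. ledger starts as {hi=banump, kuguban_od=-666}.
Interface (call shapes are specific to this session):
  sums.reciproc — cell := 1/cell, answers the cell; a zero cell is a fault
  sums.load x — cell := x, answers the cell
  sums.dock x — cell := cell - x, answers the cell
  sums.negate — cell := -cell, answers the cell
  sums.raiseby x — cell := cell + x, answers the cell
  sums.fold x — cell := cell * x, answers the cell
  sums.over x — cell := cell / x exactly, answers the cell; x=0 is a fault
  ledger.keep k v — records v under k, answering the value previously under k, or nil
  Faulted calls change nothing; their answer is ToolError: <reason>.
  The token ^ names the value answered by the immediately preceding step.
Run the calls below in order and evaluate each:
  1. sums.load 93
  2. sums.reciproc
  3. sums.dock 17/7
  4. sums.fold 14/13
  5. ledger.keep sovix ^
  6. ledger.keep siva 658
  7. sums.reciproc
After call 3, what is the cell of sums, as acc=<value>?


Answer: acc=-1574/651

Derivation:
> sums.load x=93
:: 93
> sums.reciproc
:: 1/93
> sums.dock x=17/7
:: -1574/651
> sums.fold x=14/13
:: -3148/1209
> ledger.keep k=sovix v=^
:: nil
> ledger.keep k=siva v=658
:: nil
> sums.reciproc
:: -1209/3148


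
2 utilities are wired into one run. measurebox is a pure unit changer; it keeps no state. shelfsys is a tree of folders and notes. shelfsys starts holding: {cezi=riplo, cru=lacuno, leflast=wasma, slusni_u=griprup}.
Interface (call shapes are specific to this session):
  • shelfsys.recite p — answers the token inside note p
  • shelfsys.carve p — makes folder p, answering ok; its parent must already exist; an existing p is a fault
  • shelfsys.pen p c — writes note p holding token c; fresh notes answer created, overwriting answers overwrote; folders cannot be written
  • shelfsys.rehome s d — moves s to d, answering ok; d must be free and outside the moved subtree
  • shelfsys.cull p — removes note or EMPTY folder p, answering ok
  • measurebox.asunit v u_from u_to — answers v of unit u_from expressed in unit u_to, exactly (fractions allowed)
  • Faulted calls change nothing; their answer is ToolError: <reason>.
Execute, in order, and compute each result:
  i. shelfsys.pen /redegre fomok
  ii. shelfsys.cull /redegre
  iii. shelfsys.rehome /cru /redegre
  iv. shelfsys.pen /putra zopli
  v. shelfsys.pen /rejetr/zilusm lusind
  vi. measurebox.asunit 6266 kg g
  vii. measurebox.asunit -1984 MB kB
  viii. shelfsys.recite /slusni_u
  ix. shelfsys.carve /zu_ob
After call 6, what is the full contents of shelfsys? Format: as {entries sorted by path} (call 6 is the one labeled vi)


·→ pen(p=/redegre, c=fomok)
·← created
·→ cull(p=/redegre)
·← ok
·→ rehome(s=/cru, d=/redegre)
·← ok
·→ pen(p=/putra, c=zopli)
·← created
·→ pen(p=/rejetr/zilusm, c=lusind)
·← ToolError: no parent
·→ asunit(v=6266, u_from=kg, u_to=g)
·← 6266000
·→ asunit(v=-1984, u_from=MB, u_to=kB)
·← -1984000
·→ recite(p=/slusni_u)
·← griprup
·→ carve(p=/zu_ob)
·← ok

Answer: {cezi=riplo, leflast=wasma, putra=zopli, redegre=lacuno, slusni_u=griprup}


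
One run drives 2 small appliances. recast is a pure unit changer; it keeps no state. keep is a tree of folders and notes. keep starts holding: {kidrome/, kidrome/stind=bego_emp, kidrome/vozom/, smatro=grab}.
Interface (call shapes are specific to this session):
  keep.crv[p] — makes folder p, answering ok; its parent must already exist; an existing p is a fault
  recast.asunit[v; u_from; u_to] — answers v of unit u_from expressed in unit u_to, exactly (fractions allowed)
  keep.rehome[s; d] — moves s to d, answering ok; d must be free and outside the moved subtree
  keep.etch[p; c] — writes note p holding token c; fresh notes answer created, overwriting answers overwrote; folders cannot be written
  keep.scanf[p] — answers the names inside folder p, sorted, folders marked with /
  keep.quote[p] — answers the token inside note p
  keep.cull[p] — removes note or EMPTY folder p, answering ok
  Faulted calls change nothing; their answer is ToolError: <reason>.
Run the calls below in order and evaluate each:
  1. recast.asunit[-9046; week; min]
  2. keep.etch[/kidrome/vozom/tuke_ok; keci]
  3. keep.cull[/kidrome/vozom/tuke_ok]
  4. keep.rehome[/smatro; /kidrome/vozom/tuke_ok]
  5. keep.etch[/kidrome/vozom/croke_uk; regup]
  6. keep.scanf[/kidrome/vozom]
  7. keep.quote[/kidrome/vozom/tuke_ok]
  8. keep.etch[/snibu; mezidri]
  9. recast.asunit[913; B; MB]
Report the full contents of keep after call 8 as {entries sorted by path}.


Answer: {kidrome/, kidrome/stind=bego_emp, kidrome/vozom/, kidrome/vozom/croke_uk=regup, kidrome/vozom/tuke_ok=grab, snibu=mezidri}

Derivation:
> asunit v: -9046 u_from: week u_to: min
  -91183680
> etch p: /kidrome/vozom/tuke_ok c: keci
  created
> cull p: /kidrome/vozom/tuke_ok
  ok
> rehome s: /smatro d: /kidrome/vozom/tuke_ok
  ok
> etch p: /kidrome/vozom/croke_uk c: regup
  created
> scanf p: /kidrome/vozom
  [croke_uk, tuke_ok]
> quote p: /kidrome/vozom/tuke_ok
  grab
> etch p: /snibu c: mezidri
  created
> asunit v: 913 u_from: B u_to: MB
  913/1000000


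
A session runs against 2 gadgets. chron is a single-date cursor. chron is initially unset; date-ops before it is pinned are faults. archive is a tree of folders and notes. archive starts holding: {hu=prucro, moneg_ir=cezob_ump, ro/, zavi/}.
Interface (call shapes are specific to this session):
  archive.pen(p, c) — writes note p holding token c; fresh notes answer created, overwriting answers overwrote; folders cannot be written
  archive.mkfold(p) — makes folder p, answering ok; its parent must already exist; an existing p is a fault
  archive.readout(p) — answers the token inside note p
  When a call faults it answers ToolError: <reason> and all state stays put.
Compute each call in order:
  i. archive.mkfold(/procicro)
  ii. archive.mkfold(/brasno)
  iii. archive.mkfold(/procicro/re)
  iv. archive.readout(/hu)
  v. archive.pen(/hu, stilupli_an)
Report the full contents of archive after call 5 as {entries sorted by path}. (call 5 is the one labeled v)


Answer: {brasno/, hu=stilupli_an, moneg_ir=cezob_ump, procicro/, procicro/re/, ro/, zavi/}

Derivation:
Step: archive.mkfold[/procicro]
Result: ok
Step: archive.mkfold[/brasno]
Result: ok
Step: archive.mkfold[/procicro/re]
Result: ok
Step: archive.readout[/hu]
Result: prucro
Step: archive.pen[/hu; stilupli_an]
Result: overwrote


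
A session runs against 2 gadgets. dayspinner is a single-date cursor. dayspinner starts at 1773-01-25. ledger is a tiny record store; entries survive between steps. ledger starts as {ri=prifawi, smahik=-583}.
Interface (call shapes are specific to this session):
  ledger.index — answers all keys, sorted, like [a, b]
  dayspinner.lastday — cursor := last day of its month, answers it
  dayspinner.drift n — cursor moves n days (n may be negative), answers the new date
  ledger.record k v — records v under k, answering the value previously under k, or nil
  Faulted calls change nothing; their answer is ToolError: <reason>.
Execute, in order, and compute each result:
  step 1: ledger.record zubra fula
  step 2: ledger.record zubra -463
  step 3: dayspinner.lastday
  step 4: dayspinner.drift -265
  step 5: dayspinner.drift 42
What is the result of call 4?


Answer: 1772-05-11

Derivation:
Do: record[zubra; fula]
See: nil
Do: record[zubra; -463]
See: fula
Do: lastday[]
See: 1773-01-31
Do: drift[-265]
See: 1772-05-11
Do: drift[42]
See: 1772-06-22


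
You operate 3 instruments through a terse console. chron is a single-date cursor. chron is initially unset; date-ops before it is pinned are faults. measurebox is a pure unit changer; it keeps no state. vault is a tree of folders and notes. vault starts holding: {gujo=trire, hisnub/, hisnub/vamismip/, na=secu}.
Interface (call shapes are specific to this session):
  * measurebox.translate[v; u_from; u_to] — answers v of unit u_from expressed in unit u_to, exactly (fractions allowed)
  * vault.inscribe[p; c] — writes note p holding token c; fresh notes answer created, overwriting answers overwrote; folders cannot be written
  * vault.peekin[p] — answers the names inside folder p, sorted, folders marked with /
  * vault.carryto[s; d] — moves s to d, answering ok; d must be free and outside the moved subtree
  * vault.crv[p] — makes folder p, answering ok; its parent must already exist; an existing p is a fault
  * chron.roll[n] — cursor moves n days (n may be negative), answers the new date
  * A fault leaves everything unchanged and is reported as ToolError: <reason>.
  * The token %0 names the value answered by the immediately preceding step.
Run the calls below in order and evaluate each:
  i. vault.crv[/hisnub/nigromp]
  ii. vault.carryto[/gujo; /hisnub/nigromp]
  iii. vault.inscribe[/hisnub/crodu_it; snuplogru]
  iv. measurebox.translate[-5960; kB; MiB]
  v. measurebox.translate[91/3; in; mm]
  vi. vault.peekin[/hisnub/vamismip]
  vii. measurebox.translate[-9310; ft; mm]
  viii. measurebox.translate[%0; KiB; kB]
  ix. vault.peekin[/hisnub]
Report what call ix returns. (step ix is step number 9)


$ vault.crv p='/hisnub/nigromp'
[out] ok
$ vault.carryto s='/gujo' d='/hisnub/nigromp'
[out] ToolError: exists
$ vault.inscribe p='/hisnub/crodu_it' c='snuplogru'
[out] created
$ measurebox.translate v='-5960' u_from='kB' u_to='MiB'
[out] -93125/16384
$ measurebox.translate v='91/3' u_from='in' u_to='mm'
[out] 11557/15
$ vault.peekin p='/hisnub/vamismip'
[out] []
$ measurebox.translate v='-9310' u_from='ft' u_to='mm'
[out] -2837688
$ measurebox.translate v='%0' u_from='KiB' u_to='kB'
[out] -363224064/125
$ vault.peekin p='/hisnub'
[out] [crodu_it, nigromp/, vamismip/]

Answer: [crodu_it, nigromp/, vamismip/]


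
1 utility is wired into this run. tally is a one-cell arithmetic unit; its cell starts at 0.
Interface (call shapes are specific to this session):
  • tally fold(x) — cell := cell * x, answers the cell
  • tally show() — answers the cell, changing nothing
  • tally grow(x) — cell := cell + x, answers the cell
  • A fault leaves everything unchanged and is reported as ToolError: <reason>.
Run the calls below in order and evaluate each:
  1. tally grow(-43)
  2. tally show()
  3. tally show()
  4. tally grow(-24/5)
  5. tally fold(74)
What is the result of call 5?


-> tally grow(x: -43)
<- -43
-> tally show()
<- -43
-> tally show()
<- -43
-> tally grow(x: -24/5)
<- -239/5
-> tally fold(x: 74)
<- -17686/5

Answer: -17686/5


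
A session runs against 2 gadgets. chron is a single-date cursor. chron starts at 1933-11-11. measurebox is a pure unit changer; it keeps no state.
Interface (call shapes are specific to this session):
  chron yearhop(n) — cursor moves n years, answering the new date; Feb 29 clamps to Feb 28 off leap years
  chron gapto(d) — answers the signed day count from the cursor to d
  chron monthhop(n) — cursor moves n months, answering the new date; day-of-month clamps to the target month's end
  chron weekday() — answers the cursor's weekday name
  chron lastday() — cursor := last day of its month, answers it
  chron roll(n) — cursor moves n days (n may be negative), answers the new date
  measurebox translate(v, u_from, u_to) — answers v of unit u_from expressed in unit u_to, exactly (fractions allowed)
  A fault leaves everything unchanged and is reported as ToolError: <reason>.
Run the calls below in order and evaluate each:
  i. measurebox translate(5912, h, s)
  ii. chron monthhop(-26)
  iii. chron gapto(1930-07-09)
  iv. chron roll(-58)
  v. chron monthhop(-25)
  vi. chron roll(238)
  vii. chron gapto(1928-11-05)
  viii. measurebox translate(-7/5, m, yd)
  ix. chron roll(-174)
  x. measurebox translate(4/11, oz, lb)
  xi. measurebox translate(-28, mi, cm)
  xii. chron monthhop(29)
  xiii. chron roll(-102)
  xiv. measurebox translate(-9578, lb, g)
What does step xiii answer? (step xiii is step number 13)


Answer: 1931-10-08

Derivation:
Act: measurebox translate[v: 5912; u_from: h; u_to: s]
Obs: 21283200
Act: chron monthhop[n: -26]
Obs: 1931-09-11
Act: chron gapto[d: 1930-07-09]
Obs: -429
Act: chron roll[n: -58]
Obs: 1931-07-15
Act: chron monthhop[n: -25]
Obs: 1929-06-15
Act: chron roll[n: 238]
Obs: 1930-02-08
Act: chron gapto[d: 1928-11-05]
Obs: -460
Act: measurebox translate[v: -7/5; u_from: m; u_to: yd]
Obs: -1750/1143
Act: chron roll[n: -174]
Obs: 1929-08-18
Act: measurebox translate[v: 4/11; u_from: oz; u_to: lb]
Obs: 1/44
Act: measurebox translate[v: -28; u_from: mi; u_to: cm]
Obs: -22530816/5
Act: chron monthhop[n: 29]
Obs: 1932-01-18
Act: chron roll[n: -102]
Obs: 1931-10-08
Act: measurebox translate[v: -9578; u_from: lb; u_to: g]
Obs: -217225385993/50000


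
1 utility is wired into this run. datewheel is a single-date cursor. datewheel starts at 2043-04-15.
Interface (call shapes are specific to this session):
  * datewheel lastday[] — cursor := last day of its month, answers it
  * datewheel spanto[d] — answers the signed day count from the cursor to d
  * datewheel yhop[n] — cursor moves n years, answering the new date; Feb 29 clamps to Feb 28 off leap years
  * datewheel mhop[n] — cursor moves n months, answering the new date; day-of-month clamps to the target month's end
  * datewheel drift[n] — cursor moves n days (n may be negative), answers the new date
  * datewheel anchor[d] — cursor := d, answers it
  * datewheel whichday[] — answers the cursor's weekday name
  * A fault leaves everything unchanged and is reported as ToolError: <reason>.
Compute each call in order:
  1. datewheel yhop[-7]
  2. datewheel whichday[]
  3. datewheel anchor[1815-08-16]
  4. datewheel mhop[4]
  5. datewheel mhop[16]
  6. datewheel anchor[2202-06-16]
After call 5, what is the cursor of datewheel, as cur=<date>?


Answer: cur=1817-04-16

Derivation:
[in] datewheel yhop n: -7
  2036-04-15
[in] datewheel whichday
  Tuesday
[in] datewheel anchor d: 1815-08-16
  1815-08-16
[in] datewheel mhop n: 4
  1815-12-16
[in] datewheel mhop n: 16
  1817-04-16
[in] datewheel anchor d: 2202-06-16
  2202-06-16


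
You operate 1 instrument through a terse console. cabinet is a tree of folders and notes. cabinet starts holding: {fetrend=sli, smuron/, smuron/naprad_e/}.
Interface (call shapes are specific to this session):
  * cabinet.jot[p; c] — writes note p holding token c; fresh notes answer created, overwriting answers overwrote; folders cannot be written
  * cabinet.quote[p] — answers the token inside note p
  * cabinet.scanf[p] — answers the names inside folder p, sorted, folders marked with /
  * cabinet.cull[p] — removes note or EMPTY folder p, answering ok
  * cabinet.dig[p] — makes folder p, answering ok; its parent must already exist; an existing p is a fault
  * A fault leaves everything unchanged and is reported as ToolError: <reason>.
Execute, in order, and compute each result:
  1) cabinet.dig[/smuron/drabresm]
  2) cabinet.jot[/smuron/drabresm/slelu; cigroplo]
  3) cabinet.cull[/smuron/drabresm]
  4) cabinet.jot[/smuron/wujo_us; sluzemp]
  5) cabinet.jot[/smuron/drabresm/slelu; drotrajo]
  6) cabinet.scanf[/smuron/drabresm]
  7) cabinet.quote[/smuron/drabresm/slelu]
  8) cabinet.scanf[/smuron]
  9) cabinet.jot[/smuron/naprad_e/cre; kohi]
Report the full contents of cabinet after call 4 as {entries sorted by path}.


>>> dig p: /smuron/drabresm
= ok
>>> jot p: /smuron/drabresm/slelu c: cigroplo
= created
>>> cull p: /smuron/drabresm
= ToolError: not empty
>>> jot p: /smuron/wujo_us c: sluzemp
= created
>>> jot p: /smuron/drabresm/slelu c: drotrajo
= overwrote
>>> scanf p: /smuron/drabresm
= [slelu]
>>> quote p: /smuron/drabresm/slelu
= drotrajo
>>> scanf p: /smuron
= [drabresm/, naprad_e/, wujo_us]
>>> jot p: /smuron/naprad_e/cre c: kohi
= created

Answer: {fetrend=sli, smuron/, smuron/drabresm/, smuron/drabresm/slelu=cigroplo, smuron/naprad_e/, smuron/wujo_us=sluzemp}


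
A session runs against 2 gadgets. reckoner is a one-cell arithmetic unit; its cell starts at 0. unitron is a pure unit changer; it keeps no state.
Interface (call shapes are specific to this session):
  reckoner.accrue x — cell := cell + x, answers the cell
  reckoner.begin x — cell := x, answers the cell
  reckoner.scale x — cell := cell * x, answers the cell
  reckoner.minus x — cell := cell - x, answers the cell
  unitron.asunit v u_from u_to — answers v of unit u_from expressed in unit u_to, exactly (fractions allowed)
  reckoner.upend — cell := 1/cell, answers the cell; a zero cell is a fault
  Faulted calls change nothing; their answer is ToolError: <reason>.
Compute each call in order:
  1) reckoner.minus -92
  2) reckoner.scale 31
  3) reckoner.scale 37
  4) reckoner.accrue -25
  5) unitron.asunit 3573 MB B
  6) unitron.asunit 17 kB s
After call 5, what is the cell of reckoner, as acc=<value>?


Answer: acc=105499

Derivation:
# 1. reckoner.minus(x='-92') : 92
# 2. reckoner.scale(x='31') : 2852
# 3. reckoner.scale(x='37') : 105524
# 4. reckoner.accrue(x='-25') : 105499
# 5. unitron.asunit(v='3573', u_from='MB', u_to='B') : 3573000000
# 6. unitron.asunit(v='17', u_from='kB', u_to='s') : ToolError: incompatible units


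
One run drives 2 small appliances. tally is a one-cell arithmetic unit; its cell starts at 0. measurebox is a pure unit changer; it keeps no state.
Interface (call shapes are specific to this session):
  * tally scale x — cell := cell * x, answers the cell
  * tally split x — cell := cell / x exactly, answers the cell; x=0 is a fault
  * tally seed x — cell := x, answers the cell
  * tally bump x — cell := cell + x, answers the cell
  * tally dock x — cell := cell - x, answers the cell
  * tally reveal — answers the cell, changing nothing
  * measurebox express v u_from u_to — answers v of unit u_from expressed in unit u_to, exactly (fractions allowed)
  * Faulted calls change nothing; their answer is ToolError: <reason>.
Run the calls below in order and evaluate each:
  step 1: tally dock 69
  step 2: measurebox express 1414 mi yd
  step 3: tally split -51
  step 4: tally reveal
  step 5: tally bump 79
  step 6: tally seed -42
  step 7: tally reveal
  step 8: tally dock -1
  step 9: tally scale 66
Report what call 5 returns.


;; 1. tally dock(x='69') == -69
;; 2. measurebox express(v='1414', u_from='mi', u_to='yd') == 2488640
;; 3. tally split(x='-51') == 23/17
;; 4. tally reveal() == 23/17
;; 5. tally bump(x='79') == 1366/17
;; 6. tally seed(x='-42') == -42
;; 7. tally reveal() == -42
;; 8. tally dock(x='-1') == -41
;; 9. tally scale(x='66') == -2706

Answer: 1366/17


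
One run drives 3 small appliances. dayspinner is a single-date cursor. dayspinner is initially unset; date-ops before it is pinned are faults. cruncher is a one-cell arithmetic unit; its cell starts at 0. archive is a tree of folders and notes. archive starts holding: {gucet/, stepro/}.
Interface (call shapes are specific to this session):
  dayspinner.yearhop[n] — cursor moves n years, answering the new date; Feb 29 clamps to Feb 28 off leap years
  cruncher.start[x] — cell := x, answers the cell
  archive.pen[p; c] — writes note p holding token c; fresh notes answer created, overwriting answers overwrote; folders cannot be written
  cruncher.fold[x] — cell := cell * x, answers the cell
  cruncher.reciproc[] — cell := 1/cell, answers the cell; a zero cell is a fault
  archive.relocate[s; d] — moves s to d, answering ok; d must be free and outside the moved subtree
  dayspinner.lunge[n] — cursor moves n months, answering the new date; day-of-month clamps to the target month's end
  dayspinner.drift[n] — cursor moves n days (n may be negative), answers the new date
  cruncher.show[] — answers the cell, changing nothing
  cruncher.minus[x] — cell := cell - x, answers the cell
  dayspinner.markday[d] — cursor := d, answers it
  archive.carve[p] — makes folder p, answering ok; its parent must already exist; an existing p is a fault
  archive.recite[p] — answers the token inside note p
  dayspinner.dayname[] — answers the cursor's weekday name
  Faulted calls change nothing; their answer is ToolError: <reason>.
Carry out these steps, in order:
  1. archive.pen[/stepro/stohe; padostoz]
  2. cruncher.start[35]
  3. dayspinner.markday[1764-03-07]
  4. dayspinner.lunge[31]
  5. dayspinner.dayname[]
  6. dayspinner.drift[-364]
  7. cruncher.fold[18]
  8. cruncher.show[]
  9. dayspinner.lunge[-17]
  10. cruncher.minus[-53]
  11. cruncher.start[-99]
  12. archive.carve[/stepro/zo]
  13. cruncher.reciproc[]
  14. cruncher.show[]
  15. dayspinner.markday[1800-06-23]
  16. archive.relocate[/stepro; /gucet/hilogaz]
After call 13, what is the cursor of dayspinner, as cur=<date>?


# 1. pen(p: /stepro/stohe, c: padostoz) : created
# 2. start(x: 35) : 35
# 3. markday(d: 1764-03-07) : 1764-03-07
# 4. lunge(n: 31) : 1766-10-07
# 5. dayname() : Tuesday
# 6. drift(n: -364) : 1765-10-08
# 7. fold(x: 18) : 630
# 8. show() : 630
# 9. lunge(n: -17) : 1764-05-08
# 10. minus(x: -53) : 683
# 11. start(x: -99) : -99
# 12. carve(p: /stepro/zo) : ok
# 13. reciproc() : -1/99
# 14. show() : -1/99
# 15. markday(d: 1800-06-23) : 1800-06-23
# 16. relocate(s: /stepro, d: /gucet/hilogaz) : ok

Answer: cur=1764-05-08


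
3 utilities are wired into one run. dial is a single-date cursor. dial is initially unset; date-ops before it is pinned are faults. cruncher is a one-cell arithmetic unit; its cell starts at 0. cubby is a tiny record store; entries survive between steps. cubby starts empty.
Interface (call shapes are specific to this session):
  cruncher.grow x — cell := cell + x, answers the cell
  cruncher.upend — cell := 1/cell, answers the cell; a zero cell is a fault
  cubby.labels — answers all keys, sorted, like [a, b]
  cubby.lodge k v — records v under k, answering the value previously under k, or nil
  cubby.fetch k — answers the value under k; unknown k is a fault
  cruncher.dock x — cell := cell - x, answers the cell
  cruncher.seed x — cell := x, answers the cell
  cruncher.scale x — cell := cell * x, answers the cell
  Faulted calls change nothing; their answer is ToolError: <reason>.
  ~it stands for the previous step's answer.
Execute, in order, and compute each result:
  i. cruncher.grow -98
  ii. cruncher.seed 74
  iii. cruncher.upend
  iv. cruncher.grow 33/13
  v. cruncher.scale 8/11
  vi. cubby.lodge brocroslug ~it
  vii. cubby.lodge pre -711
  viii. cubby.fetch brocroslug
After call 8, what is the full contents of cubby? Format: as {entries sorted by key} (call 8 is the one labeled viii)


>> cruncher.grow(-98)
<< -98
>> cruncher.seed(74)
<< 74
>> cruncher.upend()
<< 1/74
>> cruncher.grow(33/13)
<< 2455/962
>> cruncher.scale(8/11)
<< 9820/5291
>> cubby.lodge(brocroslug, ~it)
<< nil
>> cubby.lodge(pre, -711)
<< nil
>> cubby.fetch(brocroslug)
<< 9820/5291

Answer: {brocroslug=9820/5291, pre=-711}


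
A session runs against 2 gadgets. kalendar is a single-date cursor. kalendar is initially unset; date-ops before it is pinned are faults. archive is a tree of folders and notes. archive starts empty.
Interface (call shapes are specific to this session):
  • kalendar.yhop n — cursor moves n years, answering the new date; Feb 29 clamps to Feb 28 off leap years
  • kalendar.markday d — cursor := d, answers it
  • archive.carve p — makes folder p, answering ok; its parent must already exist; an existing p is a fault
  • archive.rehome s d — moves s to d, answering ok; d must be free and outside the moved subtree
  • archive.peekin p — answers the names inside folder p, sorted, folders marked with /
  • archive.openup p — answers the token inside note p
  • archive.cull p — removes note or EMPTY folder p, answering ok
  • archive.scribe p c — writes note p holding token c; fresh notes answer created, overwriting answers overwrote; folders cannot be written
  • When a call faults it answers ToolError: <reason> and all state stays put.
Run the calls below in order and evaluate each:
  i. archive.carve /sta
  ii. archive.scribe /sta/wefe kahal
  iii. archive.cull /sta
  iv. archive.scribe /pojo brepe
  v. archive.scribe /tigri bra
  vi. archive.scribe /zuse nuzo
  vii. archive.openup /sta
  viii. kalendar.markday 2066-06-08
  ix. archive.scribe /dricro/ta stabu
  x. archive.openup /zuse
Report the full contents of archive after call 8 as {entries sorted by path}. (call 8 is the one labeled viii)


> carve /sta
[out] ok
> scribe /sta/wefe kahal
[out] created
> cull /sta
[out] ToolError: not empty
> scribe /pojo brepe
[out] created
> scribe /tigri bra
[out] created
> scribe /zuse nuzo
[out] created
> openup /sta
[out] ToolError: is a directory
> markday 2066-06-08
[out] 2066-06-08
> scribe /dricro/ta stabu
[out] ToolError: no parent
> openup /zuse
[out] nuzo

Answer: {pojo=brepe, sta/, sta/wefe=kahal, tigri=bra, zuse=nuzo}


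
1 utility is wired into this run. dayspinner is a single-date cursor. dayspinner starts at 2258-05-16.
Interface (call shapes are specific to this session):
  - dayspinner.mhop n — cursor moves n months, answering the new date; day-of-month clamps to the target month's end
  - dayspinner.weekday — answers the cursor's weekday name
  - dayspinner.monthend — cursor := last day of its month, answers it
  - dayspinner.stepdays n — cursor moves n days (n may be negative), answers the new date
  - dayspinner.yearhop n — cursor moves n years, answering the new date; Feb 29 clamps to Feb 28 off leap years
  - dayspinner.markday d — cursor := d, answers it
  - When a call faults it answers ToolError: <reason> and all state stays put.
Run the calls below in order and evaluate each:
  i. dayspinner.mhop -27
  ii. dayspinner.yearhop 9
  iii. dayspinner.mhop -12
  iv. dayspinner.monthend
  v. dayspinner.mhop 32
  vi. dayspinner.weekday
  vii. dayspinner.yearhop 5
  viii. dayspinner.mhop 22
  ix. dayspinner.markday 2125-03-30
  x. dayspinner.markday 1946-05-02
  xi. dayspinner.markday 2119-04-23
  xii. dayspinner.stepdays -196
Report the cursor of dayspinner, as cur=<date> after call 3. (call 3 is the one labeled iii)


Then dayspinner.mhop using -27, → 2256-02-16.
I invoke dayspinner.yearhop using 9, → 2265-02-16.
I try dayspinner.mhop using -12, and observe 2264-02-16.
Now I run dayspinner.monthend(), and see 2264-02-29.
Next I call dayspinner.mhop using 32, — result: 2266-10-29.
Then dayspinner.weekday(), giving Monday.
I invoke dayspinner.yearhop using 5: 2271-10-29.
Invoking dayspinner.mhop using 22, → 2273-08-29.
I invoke dayspinner.markday using 2125-03-30, and get 2125-03-30.
Calling dayspinner.markday using 1946-05-02, and get 1946-05-02.
I call dayspinner.markday using 2119-04-23, giving 2119-04-23.
I run dayspinner.stepdays using -196, — result: 2118-10-09.

Answer: cur=2264-02-16


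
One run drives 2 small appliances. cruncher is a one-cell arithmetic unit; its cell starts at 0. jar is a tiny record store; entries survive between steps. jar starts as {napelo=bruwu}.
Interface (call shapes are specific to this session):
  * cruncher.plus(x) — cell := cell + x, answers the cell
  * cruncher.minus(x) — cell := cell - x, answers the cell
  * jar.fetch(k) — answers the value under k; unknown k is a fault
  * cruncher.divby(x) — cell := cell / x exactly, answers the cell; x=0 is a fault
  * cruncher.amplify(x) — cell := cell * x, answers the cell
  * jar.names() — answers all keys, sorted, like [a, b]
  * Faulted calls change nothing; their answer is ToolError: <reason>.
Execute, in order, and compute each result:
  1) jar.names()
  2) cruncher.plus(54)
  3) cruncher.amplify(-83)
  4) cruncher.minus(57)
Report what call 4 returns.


Answer: -4539

Derivation:
Using names(), which returns [napelo].
I use plus using x='54', — result: 54.
I use amplify using x='-83', and get -4482.
Calling minus using x='57': -4539.


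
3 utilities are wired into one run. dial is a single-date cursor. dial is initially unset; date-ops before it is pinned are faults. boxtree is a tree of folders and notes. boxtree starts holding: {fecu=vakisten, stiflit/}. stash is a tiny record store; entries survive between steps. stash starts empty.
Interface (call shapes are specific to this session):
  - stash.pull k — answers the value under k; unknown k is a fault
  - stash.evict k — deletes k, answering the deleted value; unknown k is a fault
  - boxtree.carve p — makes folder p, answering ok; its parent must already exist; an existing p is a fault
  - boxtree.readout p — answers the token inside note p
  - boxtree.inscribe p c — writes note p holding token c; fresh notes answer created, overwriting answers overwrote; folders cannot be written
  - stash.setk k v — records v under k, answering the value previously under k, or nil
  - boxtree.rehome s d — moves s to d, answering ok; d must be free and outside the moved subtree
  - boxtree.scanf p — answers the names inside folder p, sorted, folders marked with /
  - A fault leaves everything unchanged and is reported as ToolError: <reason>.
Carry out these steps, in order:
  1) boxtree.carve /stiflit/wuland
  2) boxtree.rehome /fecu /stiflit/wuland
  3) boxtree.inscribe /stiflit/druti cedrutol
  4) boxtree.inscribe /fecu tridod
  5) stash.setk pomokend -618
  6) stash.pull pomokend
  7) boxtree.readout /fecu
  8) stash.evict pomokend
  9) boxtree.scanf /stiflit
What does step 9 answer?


Answer: [druti, wuland/]

Derivation:
CALL boxtree.carve[p: /stiflit/wuland]
RET  ok
CALL boxtree.rehome[s: /fecu; d: /stiflit/wuland]
RET  ToolError: exists
CALL boxtree.inscribe[p: /stiflit/druti; c: cedrutol]
RET  created
CALL boxtree.inscribe[p: /fecu; c: tridod]
RET  overwrote
CALL stash.setk[k: pomokend; v: -618]
RET  nil
CALL stash.pull[k: pomokend]
RET  -618
CALL boxtree.readout[p: /fecu]
RET  tridod
CALL stash.evict[k: pomokend]
RET  -618
CALL boxtree.scanf[p: /stiflit]
RET  [druti, wuland/]


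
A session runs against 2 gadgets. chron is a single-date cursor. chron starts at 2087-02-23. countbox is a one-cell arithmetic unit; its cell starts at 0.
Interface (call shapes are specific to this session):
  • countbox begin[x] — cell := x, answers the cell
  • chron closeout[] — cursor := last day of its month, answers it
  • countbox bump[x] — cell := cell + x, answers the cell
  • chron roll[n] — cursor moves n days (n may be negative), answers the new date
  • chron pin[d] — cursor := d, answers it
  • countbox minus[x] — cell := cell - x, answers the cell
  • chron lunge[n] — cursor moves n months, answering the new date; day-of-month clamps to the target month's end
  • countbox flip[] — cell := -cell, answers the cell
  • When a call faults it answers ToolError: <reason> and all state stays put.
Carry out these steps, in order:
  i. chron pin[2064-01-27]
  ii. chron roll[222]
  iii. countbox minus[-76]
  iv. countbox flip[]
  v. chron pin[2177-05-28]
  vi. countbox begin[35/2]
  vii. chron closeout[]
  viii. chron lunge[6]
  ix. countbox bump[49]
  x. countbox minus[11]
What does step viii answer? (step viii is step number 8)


Answer: 2177-11-30

Derivation:
Calling chron pin with d='2064-01-27', and see 2064-01-27.
Then chron roll with n='222', yielding 2064-09-05.
Calling countbox minus with x='-76', yielding 76.
Now I run countbox flip, → -76.
Next I call chron pin with d='2177-05-28', and observe 2177-05-28.
I run countbox begin with x='35/2', giving 35/2.
I run chron closeout, giving 2177-05-31.
Calling chron lunge with n='6', and get 2177-11-30.
Now I run countbox bump with x='49': 133/2.
Now I run countbox minus with x='11', and get 111/2.


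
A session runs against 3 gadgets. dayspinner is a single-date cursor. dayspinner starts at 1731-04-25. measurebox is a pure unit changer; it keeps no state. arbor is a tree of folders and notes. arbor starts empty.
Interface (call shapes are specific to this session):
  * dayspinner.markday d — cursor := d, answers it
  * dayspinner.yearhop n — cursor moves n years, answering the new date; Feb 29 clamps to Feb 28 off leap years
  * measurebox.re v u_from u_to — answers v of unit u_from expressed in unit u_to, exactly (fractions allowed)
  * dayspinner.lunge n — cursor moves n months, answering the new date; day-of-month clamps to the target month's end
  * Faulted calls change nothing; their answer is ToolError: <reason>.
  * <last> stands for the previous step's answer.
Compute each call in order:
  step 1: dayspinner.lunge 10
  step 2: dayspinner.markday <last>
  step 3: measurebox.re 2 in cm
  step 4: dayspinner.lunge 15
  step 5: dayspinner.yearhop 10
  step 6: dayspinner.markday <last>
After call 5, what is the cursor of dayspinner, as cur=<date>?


Answer: cur=1743-05-25

Derivation:
> dayspinner.lunge n→10
:: 1732-02-25
> dayspinner.markday d→<last>
:: 1732-02-25
> measurebox.re v→2 u_from→in u_to→cm
:: 127/25
> dayspinner.lunge n→15
:: 1733-05-25
> dayspinner.yearhop n→10
:: 1743-05-25
> dayspinner.markday d→<last>
:: 1743-05-25


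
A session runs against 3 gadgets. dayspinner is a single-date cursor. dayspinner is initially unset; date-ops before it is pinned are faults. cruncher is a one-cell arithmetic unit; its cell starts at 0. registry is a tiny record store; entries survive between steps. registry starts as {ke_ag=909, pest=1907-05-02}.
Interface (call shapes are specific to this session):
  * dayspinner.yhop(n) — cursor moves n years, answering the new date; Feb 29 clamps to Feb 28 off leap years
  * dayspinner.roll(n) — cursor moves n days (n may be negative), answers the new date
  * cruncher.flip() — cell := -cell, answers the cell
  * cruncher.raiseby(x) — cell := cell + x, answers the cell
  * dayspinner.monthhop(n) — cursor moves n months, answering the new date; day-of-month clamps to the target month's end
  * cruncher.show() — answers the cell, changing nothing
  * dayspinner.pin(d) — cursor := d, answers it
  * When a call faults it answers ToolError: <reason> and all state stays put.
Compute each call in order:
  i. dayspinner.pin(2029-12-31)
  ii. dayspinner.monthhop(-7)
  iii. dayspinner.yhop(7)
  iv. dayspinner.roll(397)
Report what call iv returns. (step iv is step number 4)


Answer: 2037-07-02

Derivation:
Act: pin[d→2029-12-31]
Obs: 2029-12-31
Act: monthhop[n→-7]
Obs: 2029-05-31
Act: yhop[n→7]
Obs: 2036-05-31
Act: roll[n→397]
Obs: 2037-07-02


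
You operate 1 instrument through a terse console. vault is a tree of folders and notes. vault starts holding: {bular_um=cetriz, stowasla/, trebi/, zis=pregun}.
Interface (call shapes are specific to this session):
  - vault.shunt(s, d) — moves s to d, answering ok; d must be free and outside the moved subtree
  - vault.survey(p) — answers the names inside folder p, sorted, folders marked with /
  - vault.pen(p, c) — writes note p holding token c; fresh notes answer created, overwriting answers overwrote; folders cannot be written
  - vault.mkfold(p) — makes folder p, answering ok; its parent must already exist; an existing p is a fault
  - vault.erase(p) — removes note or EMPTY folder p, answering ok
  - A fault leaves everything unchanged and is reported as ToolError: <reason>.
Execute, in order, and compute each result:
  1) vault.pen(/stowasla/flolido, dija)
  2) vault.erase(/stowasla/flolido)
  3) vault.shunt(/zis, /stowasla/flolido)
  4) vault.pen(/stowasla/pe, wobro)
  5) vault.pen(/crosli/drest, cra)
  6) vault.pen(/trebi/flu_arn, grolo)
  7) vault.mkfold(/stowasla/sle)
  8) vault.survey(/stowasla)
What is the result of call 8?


Answer: [flolido, pe, sle/]

Derivation:
Next I call vault.pen on p: /stowasla/flolido, c: dija, giving created.
Using vault.erase on p: /stowasla/flolido, and see ok.
Calling vault.shunt on s: /zis, d: /stowasla/flolido, and observe ok.
I try vault.pen on p: /stowasla/pe, c: wobro, and get created.
Calling vault.pen on p: /crosli/drest, c: cra, which returns ToolError: no parent.
I call vault.pen on p: /trebi/flu_arn, c: grolo, → created.
Then vault.mkfold on p: /stowasla/sle, and get ok.
Now I run vault.survey on p: /stowasla: [flolido, pe, sle/].
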